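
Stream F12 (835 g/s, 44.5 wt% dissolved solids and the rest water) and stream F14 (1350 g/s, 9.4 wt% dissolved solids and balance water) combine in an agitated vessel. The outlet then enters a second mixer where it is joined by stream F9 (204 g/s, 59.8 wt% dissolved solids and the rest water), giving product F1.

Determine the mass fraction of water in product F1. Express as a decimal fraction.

0.7403

Overall, product flow = 2389 g/s.
water in = 835×0.555 + 1350×0.906 + 204×0.402 = 1768.5 g/s.
water fraction in F1 = 0.7403.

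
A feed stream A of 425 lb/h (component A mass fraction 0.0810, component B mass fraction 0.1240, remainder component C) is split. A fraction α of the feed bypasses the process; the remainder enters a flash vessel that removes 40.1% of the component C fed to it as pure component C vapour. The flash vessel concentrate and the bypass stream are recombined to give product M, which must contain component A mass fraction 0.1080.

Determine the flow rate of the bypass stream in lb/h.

91.71 lb/h

All 425×0.081 = 34.425 lb/h of component A reaches M, so M = 34.425/0.108 = 318.75 lb/h and vapour = 106.25 lb/h.
The evaporator receives (1−α)·425 of feed at 0.795 component C and removes 0.401 of that component C:
0.401×0.795×(1−α)×425 = 106.25
(1−α) = 106.25/135.49 = 0.7842;  α = 0.2158.
Bypass flow = 0.2158×425 = 91.714 lb/h.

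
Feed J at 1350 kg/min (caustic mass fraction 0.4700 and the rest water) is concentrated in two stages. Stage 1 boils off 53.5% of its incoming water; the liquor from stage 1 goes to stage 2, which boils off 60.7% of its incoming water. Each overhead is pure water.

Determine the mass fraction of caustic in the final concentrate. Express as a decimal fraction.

0.8291

water in feed = 1350×0.530 = 715.5 kg/min.
After stage 1: water left = (1−0.535)×715.5 = 332.71; stream total = 967.21 kg/min.
After stage 2: water left = (1−0.607)×332.71 = 130.75; final concentrate = 765.25 kg/min.
caustic fraction = 634.5/765.25 = 0.8291.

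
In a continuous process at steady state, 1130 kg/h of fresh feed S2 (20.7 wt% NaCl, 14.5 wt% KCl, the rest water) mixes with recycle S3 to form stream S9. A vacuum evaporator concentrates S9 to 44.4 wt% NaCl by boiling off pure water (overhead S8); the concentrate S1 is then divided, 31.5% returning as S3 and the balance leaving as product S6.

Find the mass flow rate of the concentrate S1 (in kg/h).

Overall NaCl balance (none leaves overhead): NaCl in fresh feed = NaCl in product, i.e. 1130×0.207 = (1−0.315)·S1·0.444.
S1 = 233.91/(0.444×0.685) = 769.09 kg/h.

769.1 kg/h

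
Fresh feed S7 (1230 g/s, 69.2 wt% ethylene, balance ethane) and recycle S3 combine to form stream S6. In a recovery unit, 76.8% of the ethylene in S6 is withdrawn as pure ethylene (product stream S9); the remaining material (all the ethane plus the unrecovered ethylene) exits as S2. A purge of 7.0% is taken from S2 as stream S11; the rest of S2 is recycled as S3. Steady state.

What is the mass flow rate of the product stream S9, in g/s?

833.5 g/s

ethylene in S6: m_A = 1230×0.692 + (1−0.070)·(1−0.768)·m_A, so m_A = 851.16/0.7842 = 1085.3 g/s.
Product S9 = 0.768×1085.3 = 833.53 g/s.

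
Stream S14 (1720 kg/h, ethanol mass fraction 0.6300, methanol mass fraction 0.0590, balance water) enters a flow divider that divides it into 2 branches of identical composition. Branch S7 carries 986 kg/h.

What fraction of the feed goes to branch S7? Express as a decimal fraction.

0.573

Fraction to S7 = 986/1720 = 0.5733.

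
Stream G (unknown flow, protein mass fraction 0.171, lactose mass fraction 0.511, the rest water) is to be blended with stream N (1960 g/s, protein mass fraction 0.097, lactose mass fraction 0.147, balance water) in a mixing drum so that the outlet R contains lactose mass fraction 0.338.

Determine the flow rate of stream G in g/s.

2164 g/s

Let G be the unknown flow. Total out = 1960 + G.
lactose balance: 288.12 + 0.511·G = 0.338·(1960 + G)
(0.511 − 0.338)·G = 0.338×1960 − 288.12 = 374.36
G = 374.36 / 0.173 = 2163.9 g/s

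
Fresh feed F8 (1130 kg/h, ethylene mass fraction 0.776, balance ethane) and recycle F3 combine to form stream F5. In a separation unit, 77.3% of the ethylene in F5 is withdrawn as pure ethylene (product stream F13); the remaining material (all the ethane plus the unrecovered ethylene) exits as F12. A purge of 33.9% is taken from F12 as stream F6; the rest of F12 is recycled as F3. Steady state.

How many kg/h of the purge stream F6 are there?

ethane enters only via F8 and leaves only via the purge: 1130×0.224 = 0.339×(ethane in F12), and the separation unit passes all ethane, so ethane in F5 = ethane in F12 = 746.67 kg/h.
ethylene in F5: m_A = 1130×0.776 + (1−0.339)·(1−0.773)·m_A, so m_A = 876.88/0.8500 = 1031.7 kg/h.
F12 = (1−0.773)×1031.7 + 746.67 = 980.86 kg/h.
Purge F6 = 0.339×980.86 = 332.51 kg/h.

332.5 kg/h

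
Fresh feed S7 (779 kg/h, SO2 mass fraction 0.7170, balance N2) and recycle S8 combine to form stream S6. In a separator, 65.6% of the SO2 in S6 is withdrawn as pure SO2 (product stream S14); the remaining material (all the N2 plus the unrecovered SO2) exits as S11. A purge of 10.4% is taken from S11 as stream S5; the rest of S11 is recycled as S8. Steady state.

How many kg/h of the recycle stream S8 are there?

N2 enters only via S7 and leaves only via the purge: 779×0.283 = 0.104×(N2 in S11), and the separator passes all N2, so N2 in S6 = N2 in S11 = 2119.8 kg/h.
SO2 in S6: m_A = 779×0.717 + (1−0.104)·(1−0.656)·m_A, so m_A = 558.54/0.6918 = 807.4 kg/h.
S11 = (1−0.656)×807.4 + 2119.8 = 2397.5 kg/h.
Recycle S8 = (1−0.104)×2397.5 = 2148.2 kg/h.

2148 kg/h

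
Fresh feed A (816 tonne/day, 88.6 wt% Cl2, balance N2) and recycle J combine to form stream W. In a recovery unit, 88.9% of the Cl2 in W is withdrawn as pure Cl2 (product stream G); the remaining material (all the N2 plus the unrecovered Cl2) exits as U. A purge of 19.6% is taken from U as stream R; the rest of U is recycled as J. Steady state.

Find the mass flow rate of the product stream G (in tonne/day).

705.7 tonne/day

Cl2 in W: m_A = 816×0.886 + (1−0.196)·(1−0.889)·m_A, so m_A = 722.98/0.9108 = 793.82 tonne/day.
Product G = 0.889×793.82 = 705.71 tonne/day.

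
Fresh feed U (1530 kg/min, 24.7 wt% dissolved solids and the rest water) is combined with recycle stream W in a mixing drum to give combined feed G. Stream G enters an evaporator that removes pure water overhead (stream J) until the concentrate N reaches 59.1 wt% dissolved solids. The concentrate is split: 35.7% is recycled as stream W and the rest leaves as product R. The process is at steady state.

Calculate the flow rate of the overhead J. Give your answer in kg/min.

Overall dissolved solids balance (none leaves overhead): dissolved solids in fresh feed = dissolved solids in product, i.e. 1530×0.247 = (1−0.357)·N·0.591.
N = 377.91/(0.591×0.643) = 994.47 kg/min.
Recycle W = 0.357×994.47 = 355.02 kg/min.
Combined feed G = 1530 + 355.02 = 1885 kg/min.
Overhead J = G − N = 1885 − 994.47 = 890.56 kg/min.

890.6 kg/min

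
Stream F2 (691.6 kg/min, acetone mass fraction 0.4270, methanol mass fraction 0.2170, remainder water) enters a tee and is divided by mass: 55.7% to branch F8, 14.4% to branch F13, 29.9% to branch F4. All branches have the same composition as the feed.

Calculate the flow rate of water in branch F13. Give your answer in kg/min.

35.45 kg/min

Branch F13 total = 0.144×691.6 = 99.59 kg/min.
water in F13 = 0.356×99.59 = 35.454 kg/min.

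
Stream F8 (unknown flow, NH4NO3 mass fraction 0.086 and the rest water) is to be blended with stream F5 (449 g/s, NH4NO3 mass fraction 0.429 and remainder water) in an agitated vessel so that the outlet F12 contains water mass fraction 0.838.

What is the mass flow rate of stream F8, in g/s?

1577 g/s

Let F8 be the unknown flow. Total out = 449 + F8.
water balance: 256.38 + 0.914·F8 = 0.838·(449 + F8)
(0.914 − 0.838)·F8 = 0.838×449 − 256.38 = 119.88
F8 = 119.88 / 0.076 = 1577.4 g/s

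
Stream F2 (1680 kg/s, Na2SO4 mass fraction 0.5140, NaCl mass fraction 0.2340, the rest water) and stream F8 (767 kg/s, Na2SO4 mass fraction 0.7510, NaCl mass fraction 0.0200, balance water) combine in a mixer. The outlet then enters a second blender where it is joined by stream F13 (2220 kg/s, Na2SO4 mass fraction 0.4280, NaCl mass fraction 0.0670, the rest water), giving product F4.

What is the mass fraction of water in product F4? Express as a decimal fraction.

0.3686

Overall, product flow = 4667 kg/s.
water in = 1680×0.252 + 767×0.229 + 2220×0.505 = 1720.1 kg/s.
water fraction in F4 = 0.3686.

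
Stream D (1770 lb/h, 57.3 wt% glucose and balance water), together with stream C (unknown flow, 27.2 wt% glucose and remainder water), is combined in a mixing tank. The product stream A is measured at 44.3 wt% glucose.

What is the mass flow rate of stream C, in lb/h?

Let C be the unknown flow. Total out = 1770 + C.
glucose balance: 1014.2 + 0.272·C = 0.443·(1770 + C)
(0.272 − 0.443)·C = 0.443×1770 − 1014.2 = -230.1
C = -230.1 / -0.171 = 1345.6 lb/h

1346 lb/h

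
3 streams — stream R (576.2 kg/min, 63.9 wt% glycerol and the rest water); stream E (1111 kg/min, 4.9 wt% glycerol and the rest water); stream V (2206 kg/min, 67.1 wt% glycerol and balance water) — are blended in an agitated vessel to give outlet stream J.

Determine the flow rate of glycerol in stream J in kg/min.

glycerol out = glycerol in = 576.2×0.639 + 1111×0.049 + 2206×0.671 = 1902.9 kg/min.

1903 kg/min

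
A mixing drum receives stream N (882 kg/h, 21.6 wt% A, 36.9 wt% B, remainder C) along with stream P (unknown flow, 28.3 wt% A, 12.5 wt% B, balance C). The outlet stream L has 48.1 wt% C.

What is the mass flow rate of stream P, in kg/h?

Let P be the unknown flow. Total out = 882 + P.
C balance: 366.03 + 0.592·P = 0.481·(882 + P)
(0.592 − 0.481)·P = 0.481×882 − 366.03 = 58.212
P = 58.212 / 0.111 = 524.43 kg/h

524.4 kg/h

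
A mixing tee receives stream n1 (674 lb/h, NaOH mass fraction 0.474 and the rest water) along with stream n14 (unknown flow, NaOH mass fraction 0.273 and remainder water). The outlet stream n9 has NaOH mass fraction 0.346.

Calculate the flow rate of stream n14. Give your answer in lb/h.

Let n14 be the unknown flow. Total out = 674 + n14.
NaOH balance: 319.48 + 0.273·n14 = 0.346·(674 + n14)
(0.273 − 0.346)·n14 = 0.346×674 − 319.48 = -86.272
n14 = -86.272 / -0.073 = 1181.8 lb/h

1182 lb/h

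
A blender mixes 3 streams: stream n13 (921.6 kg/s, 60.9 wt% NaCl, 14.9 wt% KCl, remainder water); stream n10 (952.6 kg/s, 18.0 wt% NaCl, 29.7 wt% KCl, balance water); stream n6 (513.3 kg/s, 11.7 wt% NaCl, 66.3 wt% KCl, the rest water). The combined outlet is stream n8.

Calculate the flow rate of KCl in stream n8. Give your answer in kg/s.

760.6 kg/s

KCl out = KCl in = 921.6×0.149 + 952.6×0.297 + 513.3×0.663 = 760.56 kg/s.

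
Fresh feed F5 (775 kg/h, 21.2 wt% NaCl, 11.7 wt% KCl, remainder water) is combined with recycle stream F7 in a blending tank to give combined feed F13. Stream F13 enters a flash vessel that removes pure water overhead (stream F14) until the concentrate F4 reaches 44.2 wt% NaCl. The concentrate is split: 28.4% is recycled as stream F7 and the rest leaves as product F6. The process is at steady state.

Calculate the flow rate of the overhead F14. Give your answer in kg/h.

Overall NaCl balance (none leaves overhead): NaCl in fresh feed = NaCl in product, i.e. 775×0.212 = (1−0.284)·F4·0.442.
F4 = 164.3/(0.442×0.716) = 519.16 kg/h.
Recycle F7 = 0.284×519.16 = 147.44 kg/h.
Combined feed F13 = 775 + 147.44 = 922.44 kg/h.
Overhead F14 = F13 − F4 = 922.44 − 519.16 = 403.28 kg/h.

403.3 kg/h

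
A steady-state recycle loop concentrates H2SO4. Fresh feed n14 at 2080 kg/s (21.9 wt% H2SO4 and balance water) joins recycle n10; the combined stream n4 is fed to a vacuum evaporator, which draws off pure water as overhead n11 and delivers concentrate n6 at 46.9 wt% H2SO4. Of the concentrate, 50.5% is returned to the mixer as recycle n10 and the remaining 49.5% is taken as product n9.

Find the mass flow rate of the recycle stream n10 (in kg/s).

990.9 kg/s

Overall H2SO4 balance (none leaves overhead): H2SO4 in fresh feed = H2SO4 in product, i.e. 2080×0.219 = (1−0.505)·n6·0.469.
n6 = 455.52/(0.469×0.495) = 1962.1 kg/s.
Recycle n10 = 0.505×1962.1 = 990.88 kg/s.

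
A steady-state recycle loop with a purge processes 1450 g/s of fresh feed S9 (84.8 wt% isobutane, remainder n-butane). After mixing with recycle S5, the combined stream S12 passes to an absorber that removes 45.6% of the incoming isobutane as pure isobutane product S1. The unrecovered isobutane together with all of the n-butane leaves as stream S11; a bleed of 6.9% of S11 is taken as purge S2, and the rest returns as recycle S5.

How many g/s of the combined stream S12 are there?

5686 g/s

n-butane enters only via S9 and leaves only via the purge: 1450×0.152 = 0.069×(n-butane in S11), and the absorber passes all n-butane, so n-butane in S12 = n-butane in S11 = 3194.2 g/s.
isobutane in S12: m_A = 1450×0.848 + (1−0.069)·(1−0.456)·m_A, so m_A = 1229.6/0.4935 = 2491.4 g/s.
S12 = 2491.4 + 3194.2 = 5685.6 g/s.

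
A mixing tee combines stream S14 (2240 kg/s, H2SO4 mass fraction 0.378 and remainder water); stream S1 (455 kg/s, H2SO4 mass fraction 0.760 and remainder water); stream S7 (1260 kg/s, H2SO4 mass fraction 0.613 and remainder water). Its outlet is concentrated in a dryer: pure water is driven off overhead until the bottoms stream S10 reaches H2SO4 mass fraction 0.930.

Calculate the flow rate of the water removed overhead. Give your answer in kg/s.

H2SO4 entering = 2240×0.378 + 455×0.760 + 1260×0.613 = 1964.9 kg/s.
All H2SO4 reports to S10, so S10 = 1964.9/0.930 = 2112.8 kg/s.
Total feed = 3955 kg/s; overhead = 3955 − 2112.8 = 1842.2 kg/s.

1842 kg/s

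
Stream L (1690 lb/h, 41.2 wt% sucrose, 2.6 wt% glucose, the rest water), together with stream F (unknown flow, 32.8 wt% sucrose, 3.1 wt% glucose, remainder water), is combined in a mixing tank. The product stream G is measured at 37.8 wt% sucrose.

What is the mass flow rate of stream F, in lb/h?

1149 lb/h

Let F be the unknown flow. Total out = 1690 + F.
sucrose balance: 696.28 + 0.328·F = 0.378·(1690 + F)
(0.328 − 0.378)·F = 0.378×1690 − 696.28 = -57.46
F = -57.46 / -0.050 = 1149.2 lb/h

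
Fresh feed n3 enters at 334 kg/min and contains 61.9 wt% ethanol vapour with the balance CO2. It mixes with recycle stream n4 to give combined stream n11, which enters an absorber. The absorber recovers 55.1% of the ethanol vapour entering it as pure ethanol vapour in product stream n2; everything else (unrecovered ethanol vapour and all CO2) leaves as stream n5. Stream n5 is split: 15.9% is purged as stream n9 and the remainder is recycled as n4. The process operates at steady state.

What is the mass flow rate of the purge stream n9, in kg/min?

151 kg/min

CO2 enters only via n3 and leaves only via the purge: 334×0.381 = 0.159×(CO2 in n5), and the absorber passes all CO2, so CO2 in n11 = CO2 in n5 = 800.34 kg/min.
ethanol vapour in n11: m_A = 334×0.619 + (1−0.159)·(1−0.551)·m_A, so m_A = 206.75/0.6224 = 332.18 kg/min.
n5 = (1−0.551)×332.18 + 800.34 = 949.49 kg/min.
Purge n9 = 0.159×949.49 = 150.97 kg/min.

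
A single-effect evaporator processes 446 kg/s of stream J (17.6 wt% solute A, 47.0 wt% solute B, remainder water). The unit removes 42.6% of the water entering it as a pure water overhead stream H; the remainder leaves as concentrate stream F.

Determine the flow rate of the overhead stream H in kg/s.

water entering = 446×0.354 = 157.88 kg/s; overhead removed = 0.426×157.88 = 67.259 kg/s.

67.26 kg/s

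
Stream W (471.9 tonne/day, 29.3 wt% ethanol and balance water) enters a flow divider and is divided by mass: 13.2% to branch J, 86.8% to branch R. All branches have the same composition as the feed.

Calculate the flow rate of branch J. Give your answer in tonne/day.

Branch J flow = 0.132×471.9 = 62.291 tonne/day.

62.29 tonne/day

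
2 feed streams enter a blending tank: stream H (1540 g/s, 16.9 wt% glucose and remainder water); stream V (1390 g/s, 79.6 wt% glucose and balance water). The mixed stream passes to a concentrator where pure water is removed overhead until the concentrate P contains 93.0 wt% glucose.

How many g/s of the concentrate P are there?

1470 g/s

glucose entering = 1540×0.169 + 1390×0.796 = 1366.7 g/s.
All glucose reports to P, so P = 1366.7/0.930 = 1469.6 g/s.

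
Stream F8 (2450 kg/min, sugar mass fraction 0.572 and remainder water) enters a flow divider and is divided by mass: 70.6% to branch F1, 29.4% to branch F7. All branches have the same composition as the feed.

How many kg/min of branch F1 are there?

Branch F1 flow = 0.706×2450 = 1729.7 kg/min.

1730 kg/min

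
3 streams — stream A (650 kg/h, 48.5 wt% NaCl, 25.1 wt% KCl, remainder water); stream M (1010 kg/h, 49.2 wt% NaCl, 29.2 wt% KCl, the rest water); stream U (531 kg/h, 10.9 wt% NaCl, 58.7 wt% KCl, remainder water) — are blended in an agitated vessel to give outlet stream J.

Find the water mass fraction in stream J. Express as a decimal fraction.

Total flow out = 650 + 1010 + 531 = 2191 kg/h.
water in = 650×0.264 + 1010×0.216 + 531×0.304 = 551.18 kg/h.
water mass fraction in J = 551.18/2191 = 0.252.

0.252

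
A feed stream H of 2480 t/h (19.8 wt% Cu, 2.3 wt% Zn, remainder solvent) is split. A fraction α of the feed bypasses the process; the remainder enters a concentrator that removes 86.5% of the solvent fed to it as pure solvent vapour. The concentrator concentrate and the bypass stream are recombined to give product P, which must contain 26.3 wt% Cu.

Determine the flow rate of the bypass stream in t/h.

1570 t/h

All 2480×0.198 = 491.04 t/h of Cu reaches P, so P = 491.04/0.263 = 1867.1 t/h and vapour = 612.93 t/h.
The evaporator receives (1−α)·2480 of feed at 0.779 solvent and removes 0.865 of that solvent:
0.865×0.779×(1−α)×2480 = 612.93
(1−α) = 612.93/1671.1 = 0.3668;  α = 0.6332.
Bypass flow = 0.6332×2480 = 1570.4 t/h.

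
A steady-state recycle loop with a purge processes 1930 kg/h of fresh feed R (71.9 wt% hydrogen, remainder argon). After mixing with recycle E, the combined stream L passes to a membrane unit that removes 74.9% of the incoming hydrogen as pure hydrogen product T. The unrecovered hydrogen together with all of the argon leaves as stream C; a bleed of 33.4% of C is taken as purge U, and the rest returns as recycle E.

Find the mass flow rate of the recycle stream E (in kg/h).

argon enters only via R and leaves only via the purge: 1930×0.281 = 0.334×(argon in C), and the membrane unit passes all argon, so argon in L = argon in C = 1623.7 kg/h.
hydrogen in L: m_A = 1930×0.719 + (1−0.334)·(1−0.749)·m_A, so m_A = 1387.7/0.8328 = 1666.2 kg/h.
C = (1−0.749)×1666.2 + 1623.7 = 2042 kg/h.
Recycle E = (1−0.334)×2042 = 1359.9 kg/h.

1360 kg/h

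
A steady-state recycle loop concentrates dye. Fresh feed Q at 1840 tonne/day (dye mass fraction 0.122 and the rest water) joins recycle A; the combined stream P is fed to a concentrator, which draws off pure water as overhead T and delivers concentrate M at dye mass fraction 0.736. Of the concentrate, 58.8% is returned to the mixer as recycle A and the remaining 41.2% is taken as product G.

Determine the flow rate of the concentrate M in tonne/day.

Overall dye balance (none leaves overhead): dye in fresh feed = dye in product, i.e. 1840×0.122 = (1−0.588)·M·0.736.
M = 224.48/(0.736×0.412) = 740.29 tonne/day.

740.3 tonne/day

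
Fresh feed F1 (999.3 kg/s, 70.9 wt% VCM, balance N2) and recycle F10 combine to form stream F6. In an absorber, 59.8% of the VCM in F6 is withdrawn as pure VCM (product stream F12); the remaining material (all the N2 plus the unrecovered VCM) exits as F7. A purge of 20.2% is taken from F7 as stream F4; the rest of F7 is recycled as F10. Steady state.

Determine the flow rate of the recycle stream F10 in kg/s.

N2 enters only via F1 and leaves only via the purge: 999.3×0.291 = 0.202×(N2 in F7), and the absorber passes all N2, so N2 in F6 = N2 in F7 = 1439.6 kg/s.
VCM in F6: m_A = 999.3×0.709 + (1−0.202)·(1−0.598)·m_A, so m_A = 708.5/0.6792 = 1043.1 kg/s.
F7 = (1−0.598)×1043.1 + 1439.6 = 1858.9 kg/s.
Recycle F10 = (1−0.202)×1858.9 = 1483.4 kg/s.

1483 kg/s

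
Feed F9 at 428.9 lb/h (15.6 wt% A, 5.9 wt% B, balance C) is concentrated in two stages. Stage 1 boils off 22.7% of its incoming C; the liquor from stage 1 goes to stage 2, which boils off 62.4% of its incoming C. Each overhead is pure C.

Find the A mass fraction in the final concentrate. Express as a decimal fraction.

0.352

C in feed = 428.9×0.785 = 336.69 lb/h.
After stage 1: C left = (1−0.227)×336.69 = 260.26; stream total = 352.47 lb/h.
After stage 2: C left = (1−0.624)×260.26 = 97.857; final concentrate = 190.07 lb/h.
A fraction = 66.908/190.07 = 0.352.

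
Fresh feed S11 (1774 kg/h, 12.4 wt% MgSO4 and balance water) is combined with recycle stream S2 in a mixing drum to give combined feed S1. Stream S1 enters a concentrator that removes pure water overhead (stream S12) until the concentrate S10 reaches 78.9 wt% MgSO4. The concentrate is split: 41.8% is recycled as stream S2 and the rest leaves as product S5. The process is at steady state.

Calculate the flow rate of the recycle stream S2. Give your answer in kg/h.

Overall MgSO4 balance (none leaves overhead): MgSO4 in fresh feed = MgSO4 in product, i.e. 1774×0.124 = (1−0.418)·S10·0.789.
S10 = 219.98/(0.789×0.582) = 479.04 kg/h.
Recycle S2 = 0.418×479.04 = 200.24 kg/h.

200.2 kg/h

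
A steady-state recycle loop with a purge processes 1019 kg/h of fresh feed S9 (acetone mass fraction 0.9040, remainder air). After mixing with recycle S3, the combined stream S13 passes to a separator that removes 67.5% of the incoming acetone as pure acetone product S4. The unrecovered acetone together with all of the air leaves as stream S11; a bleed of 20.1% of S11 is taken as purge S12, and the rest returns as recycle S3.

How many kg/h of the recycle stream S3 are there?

air enters only via S9 and leaves only via the purge: 1019×0.096 = 0.201×(air in S11), and the separator passes all air, so air in S13 = air in S11 = 486.69 kg/h.
acetone in S13: m_A = 1019×0.904 + (1−0.201)·(1−0.675)·m_A, so m_A = 921.18/0.7403 = 1244.3 kg/h.
S11 = (1−0.675)×1244.3 + 486.69 = 891.08 kg/h.
Recycle S3 = (1−0.201)×891.08 = 711.97 kg/h.

712 kg/h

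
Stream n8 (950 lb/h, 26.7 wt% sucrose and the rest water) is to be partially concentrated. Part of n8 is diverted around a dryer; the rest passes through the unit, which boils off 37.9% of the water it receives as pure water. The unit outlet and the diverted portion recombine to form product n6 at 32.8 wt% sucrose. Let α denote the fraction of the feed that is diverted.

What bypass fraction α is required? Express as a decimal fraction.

All 950×0.267 = 253.65 lb/h of sucrose reaches n6, so n6 = 253.65/0.328 = 773.32 lb/h and vapour = 176.68 lb/h.
The evaporator receives (1−α)·950 of feed at 0.733 water and removes 0.379 of that water:
0.379×0.733×(1−α)×950 = 176.68
(1−α) = 176.68/263.92 = 0.6694;  α = 0.3306.

0.331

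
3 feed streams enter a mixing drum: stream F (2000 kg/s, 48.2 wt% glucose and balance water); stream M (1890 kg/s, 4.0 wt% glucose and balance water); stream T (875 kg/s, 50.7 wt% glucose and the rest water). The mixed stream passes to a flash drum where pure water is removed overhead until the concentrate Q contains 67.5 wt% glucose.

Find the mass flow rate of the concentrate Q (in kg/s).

glucose entering = 2000×0.482 + 1890×0.040 + 875×0.507 = 1483.2 kg/s.
All glucose reports to Q, so Q = 1483.2/0.675 = 2197.4 kg/s.

2197 kg/s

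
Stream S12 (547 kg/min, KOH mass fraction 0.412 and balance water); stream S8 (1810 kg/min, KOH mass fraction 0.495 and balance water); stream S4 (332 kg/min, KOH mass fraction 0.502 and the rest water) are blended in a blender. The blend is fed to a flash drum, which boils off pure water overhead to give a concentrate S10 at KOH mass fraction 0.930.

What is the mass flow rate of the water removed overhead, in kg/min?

KOH entering = 547×0.412 + 1810×0.495 + 332×0.502 = 1288 kg/min.
All KOH reports to S10, so S10 = 1288/0.930 = 1384.9 kg/min.
Total feed = 2689 kg/min; overhead = 2689 − 1384.9 = 1304.1 kg/min.

1304 kg/min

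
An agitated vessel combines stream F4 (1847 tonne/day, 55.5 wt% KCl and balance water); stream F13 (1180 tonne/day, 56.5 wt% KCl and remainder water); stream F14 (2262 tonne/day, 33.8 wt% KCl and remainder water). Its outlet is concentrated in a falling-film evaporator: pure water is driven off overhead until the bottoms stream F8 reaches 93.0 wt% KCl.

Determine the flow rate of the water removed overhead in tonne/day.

2648 tonne/day

KCl entering = 1847×0.555 + 1180×0.565 + 2262×0.338 = 2456.3 tonne/day.
All KCl reports to F8, so F8 = 2456.3/0.930 = 2641.2 tonne/day.
Total feed = 5289 tonne/day; overhead = 5289 − 2641.2 = 2647.8 tonne/day.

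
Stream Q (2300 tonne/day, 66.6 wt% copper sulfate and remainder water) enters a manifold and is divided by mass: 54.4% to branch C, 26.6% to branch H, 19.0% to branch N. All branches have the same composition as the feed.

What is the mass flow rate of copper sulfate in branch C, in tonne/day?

Branch C total = 0.544×2300 = 1251.2 tonne/day.
copper sulfate in C = 0.666×1251.2 = 833.3 tonne/day.

833.3 tonne/day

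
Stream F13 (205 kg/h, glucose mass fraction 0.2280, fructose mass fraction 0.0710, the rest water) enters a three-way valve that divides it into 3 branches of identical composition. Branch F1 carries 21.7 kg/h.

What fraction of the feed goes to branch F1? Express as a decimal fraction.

Fraction to F1 = 21.7/205 = 0.1059.

0.106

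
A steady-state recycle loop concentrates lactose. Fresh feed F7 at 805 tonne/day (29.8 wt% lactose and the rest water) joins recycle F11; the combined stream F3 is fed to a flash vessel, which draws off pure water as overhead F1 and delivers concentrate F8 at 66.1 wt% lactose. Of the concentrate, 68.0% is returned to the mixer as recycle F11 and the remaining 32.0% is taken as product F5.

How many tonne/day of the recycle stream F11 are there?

771.2 tonne/day

Overall lactose balance (none leaves overhead): lactose in fresh feed = lactose in product, i.e. 805×0.298 = (1−0.680)·F8·0.661.
F8 = 239.89/(0.661×0.320) = 1134.1 tonne/day.
Recycle F11 = 0.680×1134.1 = 771.2 tonne/day.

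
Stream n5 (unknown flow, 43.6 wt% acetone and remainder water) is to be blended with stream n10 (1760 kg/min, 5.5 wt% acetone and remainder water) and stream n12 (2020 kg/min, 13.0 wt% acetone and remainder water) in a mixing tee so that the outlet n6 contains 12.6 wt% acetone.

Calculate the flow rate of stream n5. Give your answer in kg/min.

Let n5 be the unknown flow. Total out = 3780 + n5.
acetone balance: 359.4 + 0.436·n5 = 0.126·(3780 + n5)
(0.436 − 0.126)·n5 = 0.126×3780 − 359.4 = 116.88
n5 = 116.88 / 0.310 = 377.03 kg/min

377 kg/min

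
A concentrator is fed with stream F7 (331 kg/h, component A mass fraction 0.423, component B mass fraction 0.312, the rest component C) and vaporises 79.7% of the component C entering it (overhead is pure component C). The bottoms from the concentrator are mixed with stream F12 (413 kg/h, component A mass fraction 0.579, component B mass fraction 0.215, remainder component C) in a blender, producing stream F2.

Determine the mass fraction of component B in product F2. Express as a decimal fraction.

Vapour removed = 0.797×0.265×331 = 69.909 kg/h; concentrate = 261.09 kg/h.
component B reaching the mixer = 103.27 (from concentrate) + 413×0.215 = 192.07 kg/h.
Product flow = 261.09 + 413 = 674.09 kg/h; component B fraction = 0.285.

0.285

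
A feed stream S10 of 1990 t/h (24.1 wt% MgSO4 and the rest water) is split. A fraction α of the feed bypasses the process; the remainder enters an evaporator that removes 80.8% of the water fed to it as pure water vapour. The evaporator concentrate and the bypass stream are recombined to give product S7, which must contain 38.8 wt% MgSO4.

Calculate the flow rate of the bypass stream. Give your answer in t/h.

760.6 t/h

All 1990×0.241 = 479.59 t/h of MgSO4 reaches S7, so S7 = 479.59/0.388 = 1236.1 t/h and vapour = 753.94 t/h.
The evaporator receives (1−α)·1990 of feed at 0.759 water and removes 0.808 of that water:
0.808×0.759×(1−α)×1990 = 753.94
(1−α) = 753.94/1220.4 = 0.6178;  α = 0.3822.
Bypass flow = 0.3822×1990 = 760.62 t/h.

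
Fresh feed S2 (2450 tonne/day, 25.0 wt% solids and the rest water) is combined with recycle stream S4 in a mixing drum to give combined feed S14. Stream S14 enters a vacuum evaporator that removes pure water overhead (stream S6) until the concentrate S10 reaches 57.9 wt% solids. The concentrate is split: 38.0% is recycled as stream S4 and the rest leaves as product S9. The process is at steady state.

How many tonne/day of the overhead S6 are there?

Overall solids balance (none leaves overhead): solids in fresh feed = solids in product, i.e. 2450×0.250 = (1−0.380)·S10·0.579.
S10 = 612.5/(0.579×0.620) = 1706.2 tonne/day.
Recycle S4 = 0.380×1706.2 = 648.36 tonne/day.
Combined feed S14 = 2450 + 648.36 = 3098.4 tonne/day.
Overhead S6 = S14 − S10 = 3098.4 − 1706.2 = 1392.1 tonne/day.

1392 tonne/day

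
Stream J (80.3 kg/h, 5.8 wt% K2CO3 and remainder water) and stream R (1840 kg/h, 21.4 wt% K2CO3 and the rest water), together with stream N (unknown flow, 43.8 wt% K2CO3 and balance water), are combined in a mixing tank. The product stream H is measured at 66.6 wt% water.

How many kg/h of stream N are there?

Let N be the unknown flow. Total out = 1920.3 + N.
water balance: 1521.9 + 0.562·N = 0.666·(1920.3 + N)
(0.562 − 0.666)·N = 0.666×1920.3 − 1521.9 = -242.96
N = -242.96 / -0.104 = 2336.2 kg/h

2336 kg/h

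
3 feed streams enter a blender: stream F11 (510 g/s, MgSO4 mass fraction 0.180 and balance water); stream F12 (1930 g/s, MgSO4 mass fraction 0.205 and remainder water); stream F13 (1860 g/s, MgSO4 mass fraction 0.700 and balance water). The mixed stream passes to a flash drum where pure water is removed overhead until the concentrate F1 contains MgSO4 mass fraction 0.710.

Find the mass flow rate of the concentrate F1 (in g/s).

MgSO4 entering = 510×0.180 + 1930×0.205 + 1860×0.700 = 1789.5 g/s.
All MgSO4 reports to F1, so F1 = 1789.5/0.710 = 2520.4 g/s.

2520 g/s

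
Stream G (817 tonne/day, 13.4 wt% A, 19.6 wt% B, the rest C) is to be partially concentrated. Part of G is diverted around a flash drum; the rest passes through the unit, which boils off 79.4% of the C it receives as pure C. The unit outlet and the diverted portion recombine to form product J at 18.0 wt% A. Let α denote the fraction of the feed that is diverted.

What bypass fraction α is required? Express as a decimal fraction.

All 817×0.134 = 109.48 tonne/day of A reaches J, so J = 109.48/0.180 = 608.21 tonne/day and vapour = 208.79 tonne/day.
The evaporator receives (1−α)·817 of feed at 0.670 C and removes 0.794 of that C:
0.794×0.670×(1−α)×817 = 208.79
(1−α) = 208.79/434.63 = 0.4804;  α = 0.5196.

0.520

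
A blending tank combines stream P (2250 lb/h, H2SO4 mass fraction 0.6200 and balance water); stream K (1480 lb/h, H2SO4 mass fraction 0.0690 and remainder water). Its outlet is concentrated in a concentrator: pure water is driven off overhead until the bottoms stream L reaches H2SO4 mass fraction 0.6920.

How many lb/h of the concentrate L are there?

H2SO4 entering = 2250×0.620 + 1480×0.069 = 1497.1 lb/h.
All H2SO4 reports to L, so L = 1497.1/0.692 = 2163.5 lb/h.

2163 lb/h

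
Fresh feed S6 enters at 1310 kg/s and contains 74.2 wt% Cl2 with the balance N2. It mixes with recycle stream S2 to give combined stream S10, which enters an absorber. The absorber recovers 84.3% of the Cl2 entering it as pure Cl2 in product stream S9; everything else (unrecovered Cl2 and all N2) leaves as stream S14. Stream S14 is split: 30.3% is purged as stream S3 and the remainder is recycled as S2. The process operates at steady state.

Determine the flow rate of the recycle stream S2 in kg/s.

N2 enters only via S6 and leaves only via the purge: 1310×0.258 = 0.303×(N2 in S14), and the absorber passes all N2, so N2 in S10 = N2 in S14 = 1115.4 kg/s.
Cl2 in S10: m_A = 1310×0.742 + (1−0.303)·(1−0.843)·m_A, so m_A = 972.02/0.8906 = 1091.5 kg/s.
S14 = (1−0.843)×1091.5 + 1115.4 = 1286.8 kg/s.
Recycle S2 = (1−0.303)×1286.8 = 896.9 kg/s.

896.9 kg/s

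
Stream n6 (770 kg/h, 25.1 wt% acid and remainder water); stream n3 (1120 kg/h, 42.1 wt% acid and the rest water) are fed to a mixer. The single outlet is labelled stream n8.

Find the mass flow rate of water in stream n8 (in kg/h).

1225 kg/h

water out = water in = 770×0.749 + 1120×0.579 = 1225.2 kg/h.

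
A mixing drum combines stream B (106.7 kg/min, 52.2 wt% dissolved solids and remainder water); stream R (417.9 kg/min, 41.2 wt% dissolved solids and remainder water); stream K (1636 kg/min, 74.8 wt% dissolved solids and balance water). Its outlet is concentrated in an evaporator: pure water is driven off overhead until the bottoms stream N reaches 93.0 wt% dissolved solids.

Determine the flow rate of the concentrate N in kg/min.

dissolved solids entering = 106.7×0.522 + 417.9×0.412 + 1636×0.748 = 1451.6 kg/min.
All dissolved solids reports to N, so N = 1451.6/0.930 = 1560.9 kg/min.

1561 kg/min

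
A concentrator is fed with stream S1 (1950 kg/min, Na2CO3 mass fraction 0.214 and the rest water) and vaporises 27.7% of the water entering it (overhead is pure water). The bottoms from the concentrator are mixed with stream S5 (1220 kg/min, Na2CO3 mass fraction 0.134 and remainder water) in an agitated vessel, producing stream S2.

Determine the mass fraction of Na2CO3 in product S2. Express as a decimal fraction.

Vapour removed = 0.277×0.786×1950 = 424.56 kg/min; concentrate = 1525.4 kg/min.
Na2CO3 reaching the mixer = 417.3 (from concentrate) + 1220×0.134 = 580.78 kg/min.
Product flow = 1525.4 + 1220 = 2745.4 kg/min; Na2CO3 fraction = 0.212.

0.212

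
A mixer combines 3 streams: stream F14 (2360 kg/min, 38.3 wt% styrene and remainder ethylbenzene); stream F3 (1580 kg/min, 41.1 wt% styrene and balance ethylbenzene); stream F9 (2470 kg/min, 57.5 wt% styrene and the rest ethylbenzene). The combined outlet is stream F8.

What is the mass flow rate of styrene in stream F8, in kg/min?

2974 kg/min

styrene out = styrene in = 2360×0.383 + 1580×0.411 + 2470×0.575 = 2973.5 kg/min.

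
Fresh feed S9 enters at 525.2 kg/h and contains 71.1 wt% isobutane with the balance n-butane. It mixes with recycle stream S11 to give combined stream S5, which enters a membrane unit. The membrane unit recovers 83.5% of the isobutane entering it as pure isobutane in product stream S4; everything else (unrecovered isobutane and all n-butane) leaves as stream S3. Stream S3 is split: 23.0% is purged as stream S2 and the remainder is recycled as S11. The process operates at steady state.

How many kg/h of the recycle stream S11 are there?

562.5 kg/h

n-butane enters only via S9 and leaves only via the purge: 525.2×0.289 = 0.230×(n-butane in S3), and the membrane unit passes all n-butane, so n-butane in S5 = n-butane in S3 = 659.93 kg/h.
isobutane in S5: m_A = 525.2×0.711 + (1−0.230)·(1−0.835)·m_A, so m_A = 373.42/0.8730 = 427.76 kg/h.
S3 = (1−0.835)×427.76 + 659.93 = 730.51 kg/h.
Recycle S11 = (1−0.230)×730.51 = 562.49 kg/h.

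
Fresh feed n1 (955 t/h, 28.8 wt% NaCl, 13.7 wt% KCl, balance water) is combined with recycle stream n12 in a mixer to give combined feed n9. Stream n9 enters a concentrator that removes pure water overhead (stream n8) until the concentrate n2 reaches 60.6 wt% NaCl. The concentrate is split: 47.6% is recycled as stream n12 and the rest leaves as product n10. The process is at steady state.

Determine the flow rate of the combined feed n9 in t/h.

Overall NaCl balance (none leaves overhead): NaCl in fresh feed = NaCl in product, i.e. 955×0.288 = (1−0.476)·n2·0.606.
n2 = 275.04/(0.606×0.524) = 866.15 t/h.
Recycle n12 = 0.476×866.15 = 412.29 t/h.
Combined feed n9 = 955 + 412.29 = 1367.3 t/h.

1367 t/h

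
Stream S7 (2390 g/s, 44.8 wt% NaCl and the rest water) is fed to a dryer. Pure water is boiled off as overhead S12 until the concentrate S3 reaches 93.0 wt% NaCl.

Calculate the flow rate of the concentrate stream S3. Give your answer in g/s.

1151 g/s

NaCl is conserved: 2390×0.448 = 1070.7 g/s all reports to the concentrate.
Concentrate = 1070.7/(target fraction) = 1151.3 g/s.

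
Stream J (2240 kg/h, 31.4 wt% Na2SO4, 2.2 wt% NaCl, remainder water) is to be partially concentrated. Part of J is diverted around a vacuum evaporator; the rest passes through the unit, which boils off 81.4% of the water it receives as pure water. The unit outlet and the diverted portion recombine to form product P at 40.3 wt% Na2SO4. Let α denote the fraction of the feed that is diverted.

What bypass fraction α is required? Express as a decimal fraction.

All 2240×0.314 = 703.36 kg/h of Na2SO4 reaches P, so P = 703.36/0.403 = 1745.3 kg/h and vapour = 494.69 kg/h.
The evaporator receives (1−α)·2240 of feed at 0.664 water and removes 0.814 of that water:
0.814×0.664×(1−α)×2240 = 494.69
(1−α) = 494.69/1210.7 = 0.4086;  α = 0.5914.

0.591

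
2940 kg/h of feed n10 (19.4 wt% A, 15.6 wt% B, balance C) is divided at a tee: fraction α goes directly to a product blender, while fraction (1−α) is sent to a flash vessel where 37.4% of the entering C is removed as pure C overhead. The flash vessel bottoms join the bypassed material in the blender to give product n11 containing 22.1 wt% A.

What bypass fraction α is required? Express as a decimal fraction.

0.497

All 2940×0.194 = 570.36 kg/h of A reaches n11, so n11 = 570.36/0.221 = 2580.8 kg/h and vapour = 359.19 kg/h.
The evaporator receives (1−α)·2940 of feed at 0.650 C and removes 0.374 of that C:
0.374×0.650×(1−α)×2940 = 359.19
(1−α) = 359.19/714.71 = 0.5026;  α = 0.4974.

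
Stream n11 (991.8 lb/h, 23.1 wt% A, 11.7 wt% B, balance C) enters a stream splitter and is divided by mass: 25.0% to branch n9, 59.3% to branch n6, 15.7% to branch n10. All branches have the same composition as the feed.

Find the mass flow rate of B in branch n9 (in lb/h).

Branch n9 total = 0.250×991.8 = 247.95 lb/h.
B in n9 = 0.117×247.95 = 29.01 lb/h.

29.01 lb/h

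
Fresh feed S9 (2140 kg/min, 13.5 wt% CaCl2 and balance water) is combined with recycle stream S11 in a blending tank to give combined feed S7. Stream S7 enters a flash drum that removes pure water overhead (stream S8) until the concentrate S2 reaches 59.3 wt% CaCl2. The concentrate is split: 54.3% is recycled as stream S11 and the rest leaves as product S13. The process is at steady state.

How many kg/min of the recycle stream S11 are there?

578.9 kg/min

Overall CaCl2 balance (none leaves overhead): CaCl2 in fresh feed = CaCl2 in product, i.e. 2140×0.135 = (1−0.543)·S2·0.593.
S2 = 288.9/(0.593×0.457) = 1066 kg/min.
Recycle S11 = 0.543×1066 = 578.86 kg/min.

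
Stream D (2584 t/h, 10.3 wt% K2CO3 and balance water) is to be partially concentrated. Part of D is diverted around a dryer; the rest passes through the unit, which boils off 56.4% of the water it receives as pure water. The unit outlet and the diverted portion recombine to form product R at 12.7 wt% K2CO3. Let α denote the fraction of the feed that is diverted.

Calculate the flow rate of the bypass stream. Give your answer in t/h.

All 2584×0.103 = 266.15 t/h of K2CO3 reaches R, so R = 266.15/0.127 = 2095.7 t/h and vapour = 488.31 t/h.
The evaporator receives (1−α)·2584 of feed at 0.897 water and removes 0.564 of that water:
0.564×0.897×(1−α)×2584 = 488.31
(1−α) = 488.31/1307.3 = 0.3735;  α = 0.6265.
Bypass flow = 0.6265×2584 = 1618.8 t/h.

1619 t/h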